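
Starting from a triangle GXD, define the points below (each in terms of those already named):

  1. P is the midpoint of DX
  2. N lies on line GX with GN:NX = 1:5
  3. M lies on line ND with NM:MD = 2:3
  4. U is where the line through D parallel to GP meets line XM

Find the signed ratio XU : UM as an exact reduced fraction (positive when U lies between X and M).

XU:UM = -20/7

Assign G = (0, 0), X = (1, 0), D = (0, 1) — the answer is frame-independent, so this choice is without loss of generality.
1. P is the midpoint of DX ⇒ P = (1/2, 1/2)
2. N lies on line GX with GN:NX = 1:5 ⇒ N = (1/6, 0)
3. M lies on line ND with NM:MD = 2:3 ⇒ M = (1/10, 2/5)
4. U is where the line through D parallel to GP meets line XM ⇒ U = (-5/13, 8/13)
U = X + t·(M−X) with t = 20/13, so XU:UM = t:(1−t) = 20/13:-7/13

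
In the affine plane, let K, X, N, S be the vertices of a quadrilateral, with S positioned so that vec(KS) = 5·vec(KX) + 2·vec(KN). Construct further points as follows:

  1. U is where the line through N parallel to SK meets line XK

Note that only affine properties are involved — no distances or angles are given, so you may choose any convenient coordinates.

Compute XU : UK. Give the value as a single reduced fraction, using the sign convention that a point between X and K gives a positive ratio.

Assign K = (0, 0), X = (1, 0), N = (0, 1), S = (5, 2) — the answer is frame-independent, so this choice is without loss of generality.
1. U is where the line through N parallel to SK meets line XK ⇒ U = (-5/2, 0)
U = X + t·(K−X) with t = 7/2, so XU:UK = t:(1−t) = 7/2:-5/2

XU:UK = -7/5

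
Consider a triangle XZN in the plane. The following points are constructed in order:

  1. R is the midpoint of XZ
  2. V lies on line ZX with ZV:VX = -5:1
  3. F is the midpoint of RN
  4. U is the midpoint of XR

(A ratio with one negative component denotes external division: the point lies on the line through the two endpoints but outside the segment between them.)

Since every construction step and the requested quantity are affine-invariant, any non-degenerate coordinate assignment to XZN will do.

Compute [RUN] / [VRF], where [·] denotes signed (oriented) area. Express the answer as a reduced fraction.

Assign X = (0, 0), Z = (1, 0), N = (0, 1) — the answer is frame-independent, so this choice is without loss of generality.
1. R is the midpoint of XZ ⇒ R = (1/2, 0)
2. V lies on line ZX with ZV:VX = -5:1 ⇒ V = (-1/4, 0)
3. F is the midpoint of RN ⇒ F = (1/4, 1/2)
4. U is the midpoint of XR ⇒ U = (1/4, 0)
2·[RUN] = -1/4, 2·[VRF] = 3/8
[RUN]:[VRF] = -1/4:3/8 = -2/3

[RUN]:[VRF] = -2/3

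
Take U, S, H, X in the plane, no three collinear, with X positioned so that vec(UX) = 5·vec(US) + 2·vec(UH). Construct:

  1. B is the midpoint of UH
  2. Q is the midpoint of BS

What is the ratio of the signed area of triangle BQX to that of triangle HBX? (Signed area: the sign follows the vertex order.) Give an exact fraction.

Set U = (0, 0), S = (1, 0), H = (0, 1), X = (5, 2); any affine frame gives the same invariant.
1. B is the midpoint of UH ⇒ B = (0, 1/2)
2. Q is the midpoint of BS ⇒ Q = (1/2, 1/4)
2·[BQX] = 2, 2·[HBX] = 5/2
[BQX]:[HBX] = 2:5/2 = 4/5

[BQX]:[HBX] = 4/5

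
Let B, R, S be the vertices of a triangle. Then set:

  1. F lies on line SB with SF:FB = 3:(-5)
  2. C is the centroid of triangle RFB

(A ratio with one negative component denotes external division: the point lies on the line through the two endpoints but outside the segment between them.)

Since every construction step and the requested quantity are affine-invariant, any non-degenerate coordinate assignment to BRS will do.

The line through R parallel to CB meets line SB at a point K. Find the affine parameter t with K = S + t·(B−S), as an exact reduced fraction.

t = 7/2

Choose coordinates B = (0, 0), R = (1, 0), S = (0, 1).
1. F lies on line SB with SF:FB = 3:(-5) ⇒ F = (0, 5/2)
2. C is the centroid of triangle RFB ⇒ C = (1/3, 5/6)
through R parallel to CB: direction (-1/3, -5/6); meets SB at K = (0, -5/2)
K = S + t·(B−S) with t = 7/2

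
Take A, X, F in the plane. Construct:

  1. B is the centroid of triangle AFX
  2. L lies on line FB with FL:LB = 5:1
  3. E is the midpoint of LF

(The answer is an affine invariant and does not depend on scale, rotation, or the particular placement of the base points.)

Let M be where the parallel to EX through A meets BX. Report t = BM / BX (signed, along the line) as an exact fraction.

t = -19/7

Set A = (0, 0), X = (1, 0), F = (0, 1); any affine frame gives the same invariant.
1. B is the centroid of triangle AFX ⇒ B = (1/3, 1/3)
2. L lies on line FB with FL:LB = 5:1 ⇒ L = (5/18, 4/9)
3. E is the midpoint of LF ⇒ E = (5/36, 13/18)
through A parallel to EX: direction (31/36, -13/18); meets BX at M = (-31/21, 26/21)
M = B + t·(X−B) with t = -19/7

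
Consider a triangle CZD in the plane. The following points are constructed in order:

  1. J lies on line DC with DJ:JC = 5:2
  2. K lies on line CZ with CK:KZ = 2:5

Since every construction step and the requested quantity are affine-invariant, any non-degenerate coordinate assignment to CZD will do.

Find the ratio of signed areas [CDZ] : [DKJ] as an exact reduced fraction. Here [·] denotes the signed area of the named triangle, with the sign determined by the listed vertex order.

Assign C = (0, 0), Z = (1, 0), D = (0, 1) — the answer is frame-independent, so this choice is without loss of generality.
1. J lies on line DC with DJ:JC = 5:2 ⇒ J = (0, 2/7)
2. K lies on line CZ with CK:KZ = 2:5 ⇒ K = (2/7, 0)
2·[CDZ] = -1, 2·[DKJ] = -10/49
[CDZ]:[DKJ] = -1:-10/49 = 49/10

[CDZ]:[DKJ] = 49/10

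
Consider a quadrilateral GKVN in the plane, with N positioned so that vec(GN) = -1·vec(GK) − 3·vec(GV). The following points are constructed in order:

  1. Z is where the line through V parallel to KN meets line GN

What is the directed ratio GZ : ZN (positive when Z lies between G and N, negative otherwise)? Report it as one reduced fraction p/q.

Choose coordinates G = (0, 0), K = (1, 0), V = (0, 1), N = (-1, -3).
1. Z is where the line through V parallel to KN meets line GN ⇒ Z = (2/3, 2)
Z = G + t·(N−G) with t = -2/3, so GZ:ZN = t:(1−t) = -2/3:5/3

GZ:ZN = -2/5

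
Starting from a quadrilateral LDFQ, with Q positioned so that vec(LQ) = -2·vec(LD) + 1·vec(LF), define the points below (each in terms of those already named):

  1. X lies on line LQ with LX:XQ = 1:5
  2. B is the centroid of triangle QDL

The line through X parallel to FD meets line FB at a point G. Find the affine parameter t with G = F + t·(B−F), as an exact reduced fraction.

Set L = (0, 0), D = (1, 0), F = (0, 1), Q = (-2, 1); any affine frame gives the same invariant.
1. X lies on line LQ with LX:XQ = 1:5 ⇒ X = (-1/3, 1/6)
2. B is the centroid of triangle QDL ⇒ B = (-1/3, 1/3)
through X parallel to FD: direction (1, -1); meets FB at G = (-7/18, 2/9)
G = F + t·(B−F) with t = 7/6

t = 7/6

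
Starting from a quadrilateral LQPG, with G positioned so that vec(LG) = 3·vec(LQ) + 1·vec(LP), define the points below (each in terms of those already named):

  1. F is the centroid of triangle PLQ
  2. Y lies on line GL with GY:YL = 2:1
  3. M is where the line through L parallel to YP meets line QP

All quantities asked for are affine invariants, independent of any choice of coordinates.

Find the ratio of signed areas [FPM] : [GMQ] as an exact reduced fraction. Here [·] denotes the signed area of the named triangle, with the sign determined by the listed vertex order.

Set L = (0, 0), Q = (1, 0), P = (0, 1), G = (3, 1); any affine frame gives the same invariant.
1. F is the centroid of triangle PLQ ⇒ F = (1/3, 1/3)
2. Y lies on line GL with GY:YL = 2:1 ⇒ Y = (1, 1/3)
3. M is where the line through L parallel to YP meets line QP ⇒ M = (3, -2)
2·[FPM] = -1, 2·[GMQ] = -6
[FPM]:[GMQ] = -1:-6 = 1/6

[FPM]:[GMQ] = 1/6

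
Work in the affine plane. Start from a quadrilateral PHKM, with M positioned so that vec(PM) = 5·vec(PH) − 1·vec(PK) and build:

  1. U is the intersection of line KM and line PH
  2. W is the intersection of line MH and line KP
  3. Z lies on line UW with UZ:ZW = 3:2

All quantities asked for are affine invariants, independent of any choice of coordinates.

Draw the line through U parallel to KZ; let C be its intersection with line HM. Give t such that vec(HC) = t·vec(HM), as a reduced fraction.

t = 17/32

Choose coordinates P = (0, 0), H = (1, 0), K = (0, 1), M = (5, -1).
1. U is the intersection of line KM and line PH ⇒ U = (5/2, 0)
2. W is the intersection of line MH and line KP ⇒ W = (0, 1/4)
3. Z lies on line UW with UZ:ZW = 3:2 ⇒ Z = (1, 3/20)
through U parallel to KZ: direction (1, -17/20); meets HM at C = (25/8, -17/32)
C = H + t·(M−H) with t = 17/32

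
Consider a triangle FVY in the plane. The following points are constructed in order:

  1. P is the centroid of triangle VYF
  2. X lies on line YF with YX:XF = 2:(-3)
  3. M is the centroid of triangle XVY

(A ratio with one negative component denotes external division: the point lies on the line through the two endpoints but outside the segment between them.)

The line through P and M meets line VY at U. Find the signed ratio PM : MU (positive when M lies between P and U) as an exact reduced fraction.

PM:MU = -3/2

Work in coordinates with F = (0, 0), V = (1, 0), Y = (0, 1).
1. P is the centroid of triangle VYF ⇒ P = (1/3, 1/3)
2. X lies on line YF with YX:XF = 2:(-3) ⇒ X = (0, 3)
3. M is the centroid of triangle XVY ⇒ M = (1/3, 4/3)
line PM meets VY at U = (1/3, 2/3)
M = P + t·(U−P) with t = 3, so PM:MU = 3:-2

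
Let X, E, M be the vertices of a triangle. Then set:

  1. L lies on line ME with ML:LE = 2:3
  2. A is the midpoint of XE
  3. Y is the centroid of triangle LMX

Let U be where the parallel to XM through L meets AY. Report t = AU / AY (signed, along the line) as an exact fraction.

t = 3/11

Choose coordinates X = (0, 0), E = (1, 0), M = (0, 1).
1. L lies on line ME with ML:LE = 2:3 ⇒ L = (2/5, 3/5)
2. A is the midpoint of XE ⇒ A = (1/2, 0)
3. Y is the centroid of triangle LMX ⇒ Y = (2/15, 8/15)
through L parallel to XM: direction (0, 1); meets AY at U = (2/5, 8/55)
U = A + t·(Y−A) with t = 3/11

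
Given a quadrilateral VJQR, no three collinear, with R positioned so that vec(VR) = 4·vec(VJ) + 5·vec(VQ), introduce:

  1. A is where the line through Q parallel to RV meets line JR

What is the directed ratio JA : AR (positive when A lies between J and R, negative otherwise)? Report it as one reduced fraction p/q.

JA:AR = -9/4

Set V = (0, 0), J = (1, 0), Q = (0, 1), R = (4, 5); any affine frame gives the same invariant.
1. A is where the line through Q parallel to RV meets line JR ⇒ A = (32/5, 9)
A = J + t·(R−J) with t = 9/5, so JA:AR = t:(1−t) = 9/5:-4/5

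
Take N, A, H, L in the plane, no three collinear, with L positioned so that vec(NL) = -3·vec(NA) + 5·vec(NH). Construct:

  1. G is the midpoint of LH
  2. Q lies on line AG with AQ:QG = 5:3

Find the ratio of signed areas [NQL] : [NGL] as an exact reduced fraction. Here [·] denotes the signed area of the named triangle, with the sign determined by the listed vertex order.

Work in coordinates with N = (0, 0), A = (1, 0), H = (0, 1), L = (-3, 5).
1. G is the midpoint of LH ⇒ G = (-3/2, 3)
2. Q lies on line AG with AQ:QG = 5:3 ⇒ Q = (-9/16, 15/8)
2·[NQL] = 45/16, 2·[NGL] = 3/2
[NQL]:[NGL] = 45/16:3/2 = 15/8

[NQL]:[NGL] = 15/8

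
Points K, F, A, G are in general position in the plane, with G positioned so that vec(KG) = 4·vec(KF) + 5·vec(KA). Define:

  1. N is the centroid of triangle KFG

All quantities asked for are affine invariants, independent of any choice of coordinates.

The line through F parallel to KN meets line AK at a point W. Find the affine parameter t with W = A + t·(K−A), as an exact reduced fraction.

Set K = (0, 0), F = (1, 0), A = (0, 1), G = (4, 5); any affine frame gives the same invariant.
1. N is the centroid of triangle KFG ⇒ N = (5/3, 5/3)
through F parallel to KN: direction (5/3, 5/3); meets AK at W = (0, -1)
W = A + t·(K−A) with t = 2

t = 2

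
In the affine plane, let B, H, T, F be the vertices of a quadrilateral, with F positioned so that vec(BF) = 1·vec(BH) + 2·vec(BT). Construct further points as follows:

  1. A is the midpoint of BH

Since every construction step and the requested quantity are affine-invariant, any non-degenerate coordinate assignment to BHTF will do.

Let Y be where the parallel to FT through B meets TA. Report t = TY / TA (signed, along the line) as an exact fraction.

Set B = (0, 0), H = (1, 0), T = (0, 1), F = (1, 2); any affine frame gives the same invariant.
1. A is the midpoint of BH ⇒ A = (1/2, 0)
through B parallel to FT: direction (-1, -1); meets TA at Y = (1/3, 1/3)
Y = T + t·(A−T) with t = 2/3

t = 2/3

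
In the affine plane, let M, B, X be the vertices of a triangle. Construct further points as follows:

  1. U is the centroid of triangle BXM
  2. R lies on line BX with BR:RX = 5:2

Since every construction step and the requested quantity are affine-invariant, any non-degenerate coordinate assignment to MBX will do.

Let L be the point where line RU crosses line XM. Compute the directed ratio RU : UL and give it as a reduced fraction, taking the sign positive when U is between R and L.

Assign M = (0, 0), B = (1, 0), X = (0, 1) — the answer is frame-independent, so this choice is without loss of generality.
1. U is the centroid of triangle BXM ⇒ U = (1/3, 1/3)
2. R lies on line BX with BR:RX = 5:2 ⇒ R = (2/7, 5/7)
line RU meets XM at L = (0, 3)
U = R + t·(L−R) with t = -1/6, so RU:UL = -1/6:7/6

RU:UL = -1/7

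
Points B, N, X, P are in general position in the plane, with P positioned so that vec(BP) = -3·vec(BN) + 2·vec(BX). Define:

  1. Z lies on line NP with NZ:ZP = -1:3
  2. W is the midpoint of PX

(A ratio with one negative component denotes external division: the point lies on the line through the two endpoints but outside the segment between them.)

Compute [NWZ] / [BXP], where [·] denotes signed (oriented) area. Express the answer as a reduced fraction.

[NWZ]:[BXP] = -1/6

Set B = (0, 0), N = (1, 0), X = (0, 1), P = (-3, 2); any affine frame gives the same invariant.
1. Z lies on line NP with NZ:ZP = -1:3 ⇒ Z = (3, -1)
2. W is the midpoint of PX ⇒ W = (-3/2, 3/2)
2·[NWZ] = -1/2, 2·[BXP] = 3
[NWZ]:[BXP] = -1/2:3 = -1/6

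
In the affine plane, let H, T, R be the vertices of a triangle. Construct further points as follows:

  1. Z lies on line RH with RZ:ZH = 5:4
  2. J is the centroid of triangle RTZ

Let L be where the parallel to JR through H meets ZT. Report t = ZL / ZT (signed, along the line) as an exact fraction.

t = -2/5

Set H = (0, 0), T = (1, 0), R = (0, 1); any affine frame gives the same invariant.
1. Z lies on line RH with RZ:ZH = 5:4 ⇒ Z = (0, 4/9)
2. J is the centroid of triangle RTZ ⇒ J = (1/3, 13/27)
through H parallel to JR: direction (-1/3, 14/27); meets ZT at L = (-2/5, 28/45)
L = Z + t·(T−Z) with t = -2/5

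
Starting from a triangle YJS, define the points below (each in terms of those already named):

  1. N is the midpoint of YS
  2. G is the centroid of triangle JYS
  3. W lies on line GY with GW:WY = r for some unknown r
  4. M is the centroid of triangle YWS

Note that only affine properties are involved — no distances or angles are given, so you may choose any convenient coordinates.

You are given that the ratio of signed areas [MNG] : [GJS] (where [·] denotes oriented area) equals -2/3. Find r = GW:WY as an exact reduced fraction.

r = -4/3

Work in coordinates with Y = (0, 0), J = (1, 0), S = (0, 1).
1. N is the midpoint of YS ⇒ N = (0, 1/2)
2. G is the centroid of triangle JYS ⇒ G = (1/3, 1/3)
3. With GW:WY = r, write λ = r/(r+1) so W = G + λ·(Y−G); W is affine-linear in λ
4. M is the centroid of triangle YWS ⇒ M is an affine combination of earlier points and hence also affine-linear in λ
Every point depending on W is an affine combination of W and λ-independent points, so each such coordinate is linear in λ; the λ² term in each signed area is a multiple of (Y−G)×(Y−G) = 0, so 2·[MNG] and 2·[GJS] are each linear in λ. Evaluating at λ=0 and λ=1:
  2·[MNG] = -1/18·λ,   2·[GJS] = 1/3
So [MNG]:[GJS] = (-1/18·λ) / (1/3). Setting this equal to -2/3:
  -1/18·λ = -2/3·(1/3)  ⇒  λ = 4
Then r = λ/(1−λ) = (4)/(-3) = -4/3. Check: with r = -4/3, W = (-1, -1) and [MNG]:[GJS] = -2/3 as required.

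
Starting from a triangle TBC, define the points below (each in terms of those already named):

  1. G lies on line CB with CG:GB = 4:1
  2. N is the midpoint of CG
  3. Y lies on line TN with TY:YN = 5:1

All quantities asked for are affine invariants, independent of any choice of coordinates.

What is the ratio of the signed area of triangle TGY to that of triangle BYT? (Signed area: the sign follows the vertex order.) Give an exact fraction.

[TGY]:[BYT] = 2/3

Assign T = (0, 0), B = (1, 0), C = (0, 1) — the answer is frame-independent, so this choice is without loss of generality.
1. G lies on line CB with CG:GB = 4:1 ⇒ G = (4/5, 1/5)
2. N is the midpoint of CG ⇒ N = (2/5, 3/5)
3. Y lies on line TN with TY:YN = 5:1 ⇒ Y = (1/3, 1/2)
2·[TGY] = 1/3, 2·[BYT] = 1/2
[TGY]:[BYT] = 1/3:1/2 = 2/3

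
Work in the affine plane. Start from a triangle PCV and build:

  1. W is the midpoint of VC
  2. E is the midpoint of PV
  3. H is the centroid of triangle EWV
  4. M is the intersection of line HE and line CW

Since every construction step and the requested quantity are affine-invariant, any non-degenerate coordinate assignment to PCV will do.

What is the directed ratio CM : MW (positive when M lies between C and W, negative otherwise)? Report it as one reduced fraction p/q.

Assign P = (0, 0), C = (1, 0), V = (0, 1) — the answer is frame-independent, so this choice is without loss of generality.
1. W is the midpoint of VC ⇒ W = (1/2, 1/2)
2. E is the midpoint of PV ⇒ E = (0, 1/2)
3. H is the centroid of triangle EWV ⇒ H = (1/6, 2/3)
4. M is the intersection of line HE and line CW ⇒ M = (1/4, 3/4)
M = C + t·(W−C) with t = 3/2, so CM:MW = t:(1−t) = 3/2:-1/2

CM:MW = -3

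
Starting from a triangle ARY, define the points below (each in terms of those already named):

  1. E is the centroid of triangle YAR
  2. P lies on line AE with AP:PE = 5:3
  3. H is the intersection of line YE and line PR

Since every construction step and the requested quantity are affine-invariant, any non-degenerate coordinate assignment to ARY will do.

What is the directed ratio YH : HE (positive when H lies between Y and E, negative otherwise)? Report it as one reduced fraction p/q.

Work in coordinates with A = (0, 0), R = (1, 0), Y = (0, 1).
1. E is the centroid of triangle YAR ⇒ E = (1/3, 1/3)
2. P lies on line AE with AP:PE = 5:3 ⇒ P = (5/24, 5/24)
3. H is the intersection of line YE and line PR ⇒ H = (14/33, 5/33)
H = Y + t·(E−Y) with t = 14/11, so YH:HE = t:(1−t) = 14/11:-3/11

YH:HE = -14/3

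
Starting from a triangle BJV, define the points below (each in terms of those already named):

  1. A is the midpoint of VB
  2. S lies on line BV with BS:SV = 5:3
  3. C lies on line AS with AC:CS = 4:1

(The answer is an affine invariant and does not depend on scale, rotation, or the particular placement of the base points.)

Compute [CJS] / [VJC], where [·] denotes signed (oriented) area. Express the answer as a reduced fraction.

[CJS]:[VJC] = -1/16

Set B = (0, 0), J = (1, 0), V = (0, 1); any affine frame gives the same invariant.
1. A is the midpoint of VB ⇒ A = (0, 1/2)
2. S lies on line BV with BS:SV = 5:3 ⇒ S = (0, 5/8)
3. C lies on line AS with AC:CS = 4:1 ⇒ C = (0, 3/5)
2·[CJS] = 1/40, 2·[VJC] = -2/5
[CJS]:[VJC] = 1/40:-2/5 = -1/16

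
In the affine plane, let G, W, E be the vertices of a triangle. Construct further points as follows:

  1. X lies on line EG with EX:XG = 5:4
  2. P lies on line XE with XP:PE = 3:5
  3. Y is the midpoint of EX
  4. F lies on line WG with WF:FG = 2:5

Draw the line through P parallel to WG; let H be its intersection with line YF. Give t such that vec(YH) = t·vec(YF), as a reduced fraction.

t = 5/52

Choose coordinates G = (0, 0), W = (1, 0), E = (0, 1).
1. X lies on line EG with EX:XG = 5:4 ⇒ X = (0, 4/9)
2. P lies on line XE with XP:PE = 3:5 ⇒ P = (0, 47/72)
3. Y is the midpoint of EX ⇒ Y = (0, 13/18)
4. F lies on line WG with WF:FG = 2:5 ⇒ F = (5/7, 0)
through P parallel to WG: direction (-1, 0); meets YF at H = (25/364, 47/72)
H = Y + t·(F−Y) with t = 5/52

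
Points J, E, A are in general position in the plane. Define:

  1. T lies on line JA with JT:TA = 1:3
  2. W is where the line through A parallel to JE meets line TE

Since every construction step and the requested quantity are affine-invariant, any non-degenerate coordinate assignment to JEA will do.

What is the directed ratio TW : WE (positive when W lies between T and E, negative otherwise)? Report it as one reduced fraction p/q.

Assign J = (0, 0), E = (1, 0), A = (0, 1) — the answer is frame-independent, so this choice is without loss of generality.
1. T lies on line JA with JT:TA = 1:3 ⇒ T = (0, 1/4)
2. W is where the line through A parallel to JE meets line TE ⇒ W = (-3, 1)
W = T + t·(E−T) with t = -3, so TW:WE = t:(1−t) = -3:4

TW:WE = -3/4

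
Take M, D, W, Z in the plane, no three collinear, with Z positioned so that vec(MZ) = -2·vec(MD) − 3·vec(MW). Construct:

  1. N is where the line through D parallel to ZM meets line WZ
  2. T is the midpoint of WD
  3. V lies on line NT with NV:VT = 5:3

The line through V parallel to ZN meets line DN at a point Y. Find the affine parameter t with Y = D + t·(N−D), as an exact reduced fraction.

t = 11/16

Assign M = (0, 0), D = (1, 0), W = (0, 1), Z = (-2, -3) — the answer is frame-independent, so this choice is without loss of generality.
1. N is where the line through D parallel to ZM meets line WZ ⇒ N = (-5, -9)
2. T is the midpoint of WD ⇒ T = (1/2, 1/2)
3. V lies on line NT with NV:VT = 5:3 ⇒ V = (-25/16, -49/16)
through V parallel to ZN: direction (-3, -6); meets DN at Y = (-25/8, -99/16)
Y = D + t·(N−D) with t = 11/16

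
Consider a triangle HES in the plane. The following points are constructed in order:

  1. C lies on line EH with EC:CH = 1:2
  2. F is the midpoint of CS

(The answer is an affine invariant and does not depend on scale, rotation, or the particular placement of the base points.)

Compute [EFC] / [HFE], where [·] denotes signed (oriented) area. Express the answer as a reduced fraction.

[EFC]:[HFE] = -1/3

Set H = (0, 0), E = (1, 0), S = (0, 1); any affine frame gives the same invariant.
1. C lies on line EH with EC:CH = 1:2 ⇒ C = (2/3, 0)
2. F is the midpoint of CS ⇒ F = (1/3, 1/2)
2·[EFC] = 1/6, 2·[HFE] = -1/2
[EFC]:[HFE] = 1/6:-1/2 = -1/3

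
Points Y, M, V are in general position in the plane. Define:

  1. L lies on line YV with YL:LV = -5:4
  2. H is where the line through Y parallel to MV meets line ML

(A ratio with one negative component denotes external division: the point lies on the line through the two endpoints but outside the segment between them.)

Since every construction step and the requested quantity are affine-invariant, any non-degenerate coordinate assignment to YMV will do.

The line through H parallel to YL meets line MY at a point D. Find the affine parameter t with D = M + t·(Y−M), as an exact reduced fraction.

t = -1/4

Set Y = (0, 0), M = (1, 0), V = (0, 1); any affine frame gives the same invariant.
1. L lies on line YV with YL:LV = -5:4 ⇒ L = (0, 5)
2. H is where the line through Y parallel to MV meets line ML ⇒ H = (5/4, -5/4)
through H parallel to YL: direction (0, 5); meets MY at D = (5/4, 0)
D = M + t·(Y−M) with t = -1/4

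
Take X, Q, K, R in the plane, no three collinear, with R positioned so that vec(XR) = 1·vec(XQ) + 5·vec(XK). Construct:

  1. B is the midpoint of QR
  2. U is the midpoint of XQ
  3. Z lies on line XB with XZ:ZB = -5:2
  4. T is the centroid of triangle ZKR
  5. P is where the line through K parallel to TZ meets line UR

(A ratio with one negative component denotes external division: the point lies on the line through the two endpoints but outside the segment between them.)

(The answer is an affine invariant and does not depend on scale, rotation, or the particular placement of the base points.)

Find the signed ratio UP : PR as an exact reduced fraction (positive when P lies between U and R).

UP:PR = 1/2

Work in coordinates with X = (0, 0), Q = (1, 0), K = (0, 1), R = (1, 5).
1. B is the midpoint of QR ⇒ B = (1, 5/2)
2. U is the midpoint of XQ ⇒ U = (1/2, 0)
3. Z lies on line XB with XZ:ZB = -5:2 ⇒ Z = (5/3, 25/6)
4. T is the centroid of triangle ZKR ⇒ T = (8/9, 61/18)
5. P is where the line through K parallel to TZ meets line UR ⇒ P = (2/3, 5/3)
P = U + t·(R−U) with t = 1/3, so UP:PR = t:(1−t) = 1/3:2/3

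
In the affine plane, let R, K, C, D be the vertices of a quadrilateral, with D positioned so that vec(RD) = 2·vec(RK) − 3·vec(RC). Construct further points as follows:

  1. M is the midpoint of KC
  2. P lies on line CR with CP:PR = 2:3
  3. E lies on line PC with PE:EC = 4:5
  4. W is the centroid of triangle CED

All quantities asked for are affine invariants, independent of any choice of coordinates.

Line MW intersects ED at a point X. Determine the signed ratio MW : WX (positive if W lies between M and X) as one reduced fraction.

Assign R = (0, 0), K = (1, 0), C = (0, 1), D = (2, -3) — the answer is frame-independent, so this choice is without loss of generality.
1. M is the midpoint of KC ⇒ M = (1/2, 1/2)
2. P lies on line CR with CP:PR = 2:3 ⇒ P = (0, 3/5)
3. E lies on line PC with PE:EC = 4:5 ⇒ E = (0, 7/9)
4. W is the centroid of triangle CED ⇒ W = (2/3, -11/27)
line MW meets ED at X = (11/16, -25/48)
W = M + t·(X−M) with t = 8/9, so MW:WX = 8/9:1/9

MW:WX = 8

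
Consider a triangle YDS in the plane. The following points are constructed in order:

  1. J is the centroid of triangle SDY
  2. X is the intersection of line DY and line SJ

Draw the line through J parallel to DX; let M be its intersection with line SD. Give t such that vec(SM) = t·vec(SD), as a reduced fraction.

t = 2/3

Assign Y = (0, 0), D = (1, 0), S = (0, 1) — the answer is frame-independent, so this choice is without loss of generality.
1. J is the centroid of triangle SDY ⇒ J = (1/3, 1/3)
2. X is the intersection of line DY and line SJ ⇒ X = (1/2, 0)
through J parallel to DX: direction (-1/2, 0); meets SD at M = (2/3, 1/3)
M = S + t·(D−S) with t = 2/3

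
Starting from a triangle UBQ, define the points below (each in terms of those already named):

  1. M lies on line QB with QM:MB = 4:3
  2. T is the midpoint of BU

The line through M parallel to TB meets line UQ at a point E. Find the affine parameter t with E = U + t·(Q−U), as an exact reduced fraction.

t = 3/7

Set U = (0, 0), B = (1, 0), Q = (0, 1); any affine frame gives the same invariant.
1. M lies on line QB with QM:MB = 4:3 ⇒ M = (4/7, 3/7)
2. T is the midpoint of BU ⇒ T = (1/2, 0)
through M parallel to TB: direction (1/2, 0); meets UQ at E = (0, 3/7)
E = U + t·(Q−U) with t = 3/7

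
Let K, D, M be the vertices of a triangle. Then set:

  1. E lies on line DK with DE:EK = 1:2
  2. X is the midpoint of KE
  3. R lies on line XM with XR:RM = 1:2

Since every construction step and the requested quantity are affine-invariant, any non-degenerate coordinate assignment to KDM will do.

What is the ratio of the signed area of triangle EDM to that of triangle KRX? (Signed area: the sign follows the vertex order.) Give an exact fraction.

[EDM]:[KRX] = -3

Assign K = (0, 0), D = (1, 0), M = (0, 1) — the answer is frame-independent, so this choice is without loss of generality.
1. E lies on line DK with DE:EK = 1:2 ⇒ E = (2/3, 0)
2. X is the midpoint of KE ⇒ X = (1/3, 0)
3. R lies on line XM with XR:RM = 1:2 ⇒ R = (2/9, 1/3)
2·[EDM] = 1/3, 2·[KRX] = -1/9
[EDM]:[KRX] = 1/3:-1/9 = -3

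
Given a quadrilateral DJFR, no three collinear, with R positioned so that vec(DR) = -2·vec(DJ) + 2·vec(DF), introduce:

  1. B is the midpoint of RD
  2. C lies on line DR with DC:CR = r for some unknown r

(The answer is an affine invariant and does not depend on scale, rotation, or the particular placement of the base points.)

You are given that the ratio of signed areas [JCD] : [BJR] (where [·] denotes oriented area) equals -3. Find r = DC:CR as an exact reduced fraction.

Choose coordinates D = (0, 0), J = (1, 0), F = (0, 1), R = (-2, 2).
1. B is the midpoint of RD ⇒ B = (-1, 1)
2. With DC:CR = r, write λ = r/(r+1) so C = D + λ·(R−D); C is affine-linear in λ
Every point depending on C is an affine combination of C and λ-independent points, so each such coordinate is linear in λ; the λ² term in each signed area is a multiple of (R−D)×(R−D) = 0, so 2·[JCD] and 2·[BJR] are each linear in λ. Evaluating at λ=0 and λ=1:
  2·[JCD] = 2·λ,   2·[BJR] = 1
So [JCD]:[BJR] = (2·λ) / (1). Setting this equal to -3:
  2·λ = -3·(1)  ⇒  λ = -3/2
Then r = λ/(1−λ) = (-3/2)/(5/2) = -3/5. Check: with r = -3/5, C = (3, -3) and [JCD]:[BJR] = -3 as required.

r = -3/5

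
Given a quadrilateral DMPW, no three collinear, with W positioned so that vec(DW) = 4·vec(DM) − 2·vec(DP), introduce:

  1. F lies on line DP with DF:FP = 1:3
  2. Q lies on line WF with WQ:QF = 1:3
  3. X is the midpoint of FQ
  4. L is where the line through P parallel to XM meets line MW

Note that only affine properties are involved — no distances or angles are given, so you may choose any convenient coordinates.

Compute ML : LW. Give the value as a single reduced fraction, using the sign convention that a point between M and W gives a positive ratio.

Assign D = (0, 0), M = (1, 0), P = (0, 1), W = (4, -2) — the answer is frame-independent, so this choice is without loss of generality.
1. F lies on line DP with DF:FP = 1:3 ⇒ F = (0, 1/4)
2. Q lies on line WF with WQ:QF = 1:3 ⇒ Q = (3, -23/16)
3. X is the midpoint of FQ ⇒ X = (3/2, -19/32)
4. L is where the line through P parallel to XM meets line MW ⇒ L = (16/25, 6/25)
L = M + t·(W−M) with t = -3/25, so ML:LW = t:(1−t) = -3/25:28/25

ML:LW = -3/28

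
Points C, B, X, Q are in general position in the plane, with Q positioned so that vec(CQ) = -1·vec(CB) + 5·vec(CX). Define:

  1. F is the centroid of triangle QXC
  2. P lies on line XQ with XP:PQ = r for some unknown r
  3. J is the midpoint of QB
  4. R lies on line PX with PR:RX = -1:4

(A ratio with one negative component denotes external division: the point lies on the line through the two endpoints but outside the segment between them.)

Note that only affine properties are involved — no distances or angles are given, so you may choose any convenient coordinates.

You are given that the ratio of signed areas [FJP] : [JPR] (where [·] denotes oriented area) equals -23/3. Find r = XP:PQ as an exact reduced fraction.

Choose coordinates C = (0, 0), B = (1, 0), X = (0, 1), Q = (-1, 5).
1. F is the centroid of triangle QXC ⇒ F = (-1/3, 2)
2. With XP:PQ = r, write λ = r/(r+1) so P = X + λ·(Q−X); P is affine-linear in λ
3. J is the midpoint of QB ⇒ J = (0, 5/2)
4. R lies on line PX with PR:RX = -1:4 ⇒ R is an affine combination of earlier points and hence also affine-linear in λ
Every point depending on P is an affine combination of P and λ-independent points, so each such coordinate is linear in λ; the λ² term in each signed area is a multiple of (Q−X)×(Q−X) = 0, so 2·[FJP] and 2·[JPR] are each linear in λ. Evaluating at λ=0 and λ=1:
  2·[FJP] = 11/6·λ − 1/2,   2·[JPR] = -1/2·λ
So [FJP]:[JPR] = (11/6·λ − 1/2) / (-1/2·λ). Setting this equal to -23/3:
  11/6·λ − 1/2 = -23/3·(-1/2·λ)  ⇒  λ = -1/4
Then r = λ/(1−λ) = (-1/4)/(5/4) = -1/5. Check: with r = -1/5, P = (1/4, 0) and [FJP]:[JPR] = -23/3 as required.

r = -1/5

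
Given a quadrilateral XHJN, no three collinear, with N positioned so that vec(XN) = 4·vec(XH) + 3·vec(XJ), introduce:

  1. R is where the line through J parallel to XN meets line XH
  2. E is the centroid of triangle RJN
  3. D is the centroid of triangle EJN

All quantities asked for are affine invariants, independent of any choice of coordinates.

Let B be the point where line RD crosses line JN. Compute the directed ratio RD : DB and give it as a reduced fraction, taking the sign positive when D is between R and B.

Work in coordinates with X = (0, 0), H = (1, 0), J = (0, 1), N = (4, 3).
1. R is where the line through J parallel to XN meets line XH ⇒ R = (-4/3, 0)
2. E is the centroid of triangle RJN ⇒ E = (8/9, 4/3)
3. D is the centroid of triangle EJN ⇒ D = (44/27, 16/9)
line RD meets JN at B = (2, 2)
D = R + t·(B−R) with t = 8/9, so RD:DB = 8/9:1/9

RD:DB = 8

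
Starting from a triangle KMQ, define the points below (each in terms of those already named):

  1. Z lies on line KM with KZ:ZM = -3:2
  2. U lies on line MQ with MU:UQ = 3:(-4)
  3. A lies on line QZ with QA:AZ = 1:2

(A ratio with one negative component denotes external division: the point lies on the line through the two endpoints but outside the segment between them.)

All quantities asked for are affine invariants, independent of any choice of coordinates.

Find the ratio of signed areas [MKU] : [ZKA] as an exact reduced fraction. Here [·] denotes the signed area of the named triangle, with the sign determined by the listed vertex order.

[MKU]:[ZKA] = -3/2

Set K = (0, 0), M = (1, 0), Q = (0, 1); any affine frame gives the same invariant.
1. Z lies on line KM with KZ:ZM = -3:2 ⇒ Z = (3, 0)
2. U lies on line MQ with MU:UQ = 3:(-4) ⇒ U = (4, -3)
3. A lies on line QZ with QA:AZ = 1:2 ⇒ A = (1, 2/3)
2·[MKU] = 3, 2·[ZKA] = -2
[MKU]:[ZKA] = 3:-2 = -3/2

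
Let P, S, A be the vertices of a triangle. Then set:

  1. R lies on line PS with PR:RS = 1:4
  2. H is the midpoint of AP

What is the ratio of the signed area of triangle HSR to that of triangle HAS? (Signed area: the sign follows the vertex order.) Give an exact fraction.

[HSR]:[HAS] = 4/5

Choose coordinates P = (0, 0), S = (1, 0), A = (0, 1).
1. R lies on line PS with PR:RS = 1:4 ⇒ R = (1/5, 0)
2. H is the midpoint of AP ⇒ H = (0, 1/2)
2·[HSR] = -2/5, 2·[HAS] = -1/2
[HSR]:[HAS] = -2/5:-1/2 = 4/5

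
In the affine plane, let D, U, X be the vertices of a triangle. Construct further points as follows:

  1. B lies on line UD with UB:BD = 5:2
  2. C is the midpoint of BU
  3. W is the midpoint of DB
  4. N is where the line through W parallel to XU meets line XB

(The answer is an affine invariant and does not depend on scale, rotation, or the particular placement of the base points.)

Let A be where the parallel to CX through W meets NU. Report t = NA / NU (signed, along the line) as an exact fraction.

Set D = (0, 0), U = (1, 0), X = (0, 1); any affine frame gives the same invariant.
1. B lies on line UD with UB:BD = 5:2 ⇒ B = (2/7, 0)
2. C is the midpoint of BU ⇒ C = (9/14, 0)
3. W is the midpoint of DB ⇒ W = (1/7, 0)
4. N is where the line through W parallel to XU meets line XB ⇒ N = (12/35, -1/5)
through W parallel to CX: direction (-9/14, 1); meets NU at A = (109/385, -12/55)
A = N + t·(U−N) with t = -1/11

t = -1/11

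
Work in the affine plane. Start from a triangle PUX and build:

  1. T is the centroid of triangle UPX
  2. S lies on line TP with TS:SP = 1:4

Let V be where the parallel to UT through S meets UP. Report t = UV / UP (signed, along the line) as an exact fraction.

Set P = (0, 0), U = (1, 0), X = (0, 1); any affine frame gives the same invariant.
1. T is the centroid of triangle UPX ⇒ T = (1/3, 1/3)
2. S lies on line TP with TS:SP = 1:4 ⇒ S = (4/15, 4/15)
through S parallel to UT: direction (-2/3, 1/3); meets UP at V = (4/5, 0)
V = U + t·(P−U) with t = 1/5

t = 1/5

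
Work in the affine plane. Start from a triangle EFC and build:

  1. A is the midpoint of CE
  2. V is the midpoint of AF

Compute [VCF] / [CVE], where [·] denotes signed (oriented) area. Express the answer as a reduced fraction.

[VCF]:[CVE] = 1/2

Set E = (0, 0), F = (1, 0), C = (0, 1); any affine frame gives the same invariant.
1. A is the midpoint of CE ⇒ A = (0, 1/2)
2. V is the midpoint of AF ⇒ V = (1/2, 1/4)
2·[VCF] = -1/4, 2·[CVE] = -1/2
[VCF]:[CVE] = -1/4:-1/2 = 1/2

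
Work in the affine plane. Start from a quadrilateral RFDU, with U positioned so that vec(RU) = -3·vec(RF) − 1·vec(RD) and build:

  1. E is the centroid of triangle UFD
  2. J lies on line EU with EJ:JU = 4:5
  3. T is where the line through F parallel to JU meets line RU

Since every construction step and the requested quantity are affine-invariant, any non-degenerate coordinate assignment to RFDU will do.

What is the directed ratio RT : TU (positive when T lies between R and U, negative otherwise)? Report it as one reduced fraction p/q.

Assign R = (0, 0), F = (1, 0), D = (0, 1), U = (-3, -1) — the answer is frame-independent, so this choice is without loss of generality.
1. E is the centroid of triangle UFD ⇒ E = (-2/3, 0)
2. J lies on line EU with EJ:JU = 4:5 ⇒ J = (-46/27, -4/9)
3. T is where the line through F parallel to JU meets line RU ⇒ T = (9/2, 3/2)
T = R + t·(U−R) with t = -3/2, so RT:TU = t:(1−t) = -3/2:5/2

RT:TU = -3/5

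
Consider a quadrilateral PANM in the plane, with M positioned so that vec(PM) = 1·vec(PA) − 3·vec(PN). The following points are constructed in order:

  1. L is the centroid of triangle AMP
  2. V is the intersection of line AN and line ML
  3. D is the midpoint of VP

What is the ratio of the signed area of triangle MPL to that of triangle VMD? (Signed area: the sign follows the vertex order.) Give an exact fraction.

[MPL]:[VMD] = 10/9

Assign P = (0, 0), A = (1, 0), N = (0, 1), M = (1, -3) — the answer is frame-independent, so this choice is without loss of generality.
1. L is the centroid of triangle AMP ⇒ L = (2/3, -1)
2. V is the intersection of line AN and line ML ⇒ V = (2/5, 3/5)
3. D is the midpoint of VP ⇒ D = (1/5, 3/10)
2·[MPL] = -1, 2·[VMD] = -9/10
[MPL]:[VMD] = -1:-9/10 = 10/9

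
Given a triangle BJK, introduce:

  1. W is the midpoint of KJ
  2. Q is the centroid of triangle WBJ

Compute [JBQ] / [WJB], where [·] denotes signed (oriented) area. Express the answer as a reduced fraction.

Work in coordinates with B = (0, 0), J = (1, 0), K = (0, 1).
1. W is the midpoint of KJ ⇒ W = (1/2, 1/2)
2. Q is the centroid of triangle WBJ ⇒ Q = (1/2, 1/6)
2·[JBQ] = -1/6, 2·[WJB] = -1/2
[JBQ]:[WJB] = -1/6:-1/2 = 1/3

[JBQ]:[WJB] = 1/3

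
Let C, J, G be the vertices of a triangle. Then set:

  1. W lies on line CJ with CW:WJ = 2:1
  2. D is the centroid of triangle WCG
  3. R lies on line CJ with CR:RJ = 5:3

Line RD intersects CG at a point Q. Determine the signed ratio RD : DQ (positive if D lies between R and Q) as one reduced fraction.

RD:DQ = 29/16

Set C = (0, 0), J = (1, 0), G = (0, 1); any affine frame gives the same invariant.
1. W lies on line CJ with CW:WJ = 2:1 ⇒ W = (2/3, 0)
2. D is the centroid of triangle WCG ⇒ D = (2/9, 1/3)
3. R lies on line CJ with CR:RJ = 5:3 ⇒ R = (5/8, 0)
line RD meets CG at Q = (0, 15/29)
D = R + t·(Q−R) with t = 29/45, so RD:DQ = 29/45:16/45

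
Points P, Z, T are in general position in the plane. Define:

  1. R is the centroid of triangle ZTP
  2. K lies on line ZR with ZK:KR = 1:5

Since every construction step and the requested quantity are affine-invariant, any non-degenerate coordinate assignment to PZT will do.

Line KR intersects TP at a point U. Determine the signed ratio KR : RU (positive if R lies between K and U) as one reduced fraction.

KR:RU = 5/3

Assign P = (0, 0), Z = (1, 0), T = (0, 1) — the answer is frame-independent, so this choice is without loss of generality.
1. R is the centroid of triangle ZTP ⇒ R = (1/3, 1/3)
2. K lies on line ZR with ZK:KR = 1:5 ⇒ K = (8/9, 1/18)
line KR meets TP at U = (0, 1/2)
R = K + t·(U−K) with t = 5/8, so KR:RU = 5/8:3/8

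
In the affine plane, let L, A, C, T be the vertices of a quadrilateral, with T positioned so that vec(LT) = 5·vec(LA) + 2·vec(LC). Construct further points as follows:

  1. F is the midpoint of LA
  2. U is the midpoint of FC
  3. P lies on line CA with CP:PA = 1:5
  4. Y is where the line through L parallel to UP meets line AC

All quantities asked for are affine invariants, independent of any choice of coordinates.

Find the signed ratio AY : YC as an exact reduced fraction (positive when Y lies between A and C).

Set L = (0, 0), A = (1, 0), C = (0, 1), T = (5, 2); any affine frame gives the same invariant.
1. F is the midpoint of LA ⇒ F = (1/2, 0)
2. U is the midpoint of FC ⇒ U = (1/4, 1/2)
3. P lies on line CA with CP:PA = 1:5 ⇒ P = (1/6, 5/6)
4. Y is where the line through L parallel to UP meets line AC ⇒ Y = (-1/3, 4/3)
Y = A + t·(C−A) with t = 4/3, so AY:YC = t:(1−t) = 4/3:-1/3

AY:YC = -4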